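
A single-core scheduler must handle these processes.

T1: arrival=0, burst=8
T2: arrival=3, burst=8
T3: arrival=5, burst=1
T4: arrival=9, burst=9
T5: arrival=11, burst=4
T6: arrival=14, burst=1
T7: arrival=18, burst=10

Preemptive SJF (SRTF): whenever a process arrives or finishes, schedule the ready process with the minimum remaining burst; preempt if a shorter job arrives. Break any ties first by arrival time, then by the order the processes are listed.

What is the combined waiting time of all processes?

39

Timeline: | T1 0-5 | T3 5-6 | T1 6-9 | T2 9-11 | T5 11-15 | T6 15-16 | T2 16-22 | T4 22-31 | T7 31-41 |
Completion: T1=9  T2=22  T3=6  T4=31  T5=15  T6=16  T7=41
Turnaround (C−A): T1=9  T2=19  T3=1  T4=22  T5=4  T6=2  T7=23
Waiting = turnaround − burst: T1=1, T2=11, T3=0, T4=13, T5=0, T6=1, T7=13
Total waiting = 1 + 11 + 0 + 13 + 0 + 1 + 13 = 39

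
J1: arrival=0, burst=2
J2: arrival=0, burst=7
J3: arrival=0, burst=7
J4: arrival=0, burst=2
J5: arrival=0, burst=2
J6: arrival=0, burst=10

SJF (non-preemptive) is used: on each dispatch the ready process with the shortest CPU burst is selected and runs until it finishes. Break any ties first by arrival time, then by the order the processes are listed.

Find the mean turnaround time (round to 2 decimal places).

Gantt: | J1 0-2 | J4 2-4 | J5 4-6 | J2 6-13 | J3 13-20 | J6 20-30 |
Completion: J1=2  J2=13  J3=20  J4=4  J5=6  J6=30
Turnaround times: J1=2, J2=13, J3=20, J4=4, J5=6, J6=30
Average turnaround = (2+13+20+4+6+30) / 6 = 75/6 = 12.50

12.50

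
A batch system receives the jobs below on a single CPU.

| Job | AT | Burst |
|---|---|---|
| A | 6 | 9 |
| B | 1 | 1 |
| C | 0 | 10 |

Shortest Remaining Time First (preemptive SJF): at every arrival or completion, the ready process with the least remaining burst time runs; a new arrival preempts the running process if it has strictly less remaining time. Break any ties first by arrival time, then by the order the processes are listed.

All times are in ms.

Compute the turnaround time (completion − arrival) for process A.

Schedule: | C 0-1 | B 1-2 | C 2-11 | A 11-20 |
Completion: A=20  B=2  C=11
Turnaround (C−A): A=14  B=1  C=11
Turnaround(A) = completion − arrival = 20 − 6 = 14

14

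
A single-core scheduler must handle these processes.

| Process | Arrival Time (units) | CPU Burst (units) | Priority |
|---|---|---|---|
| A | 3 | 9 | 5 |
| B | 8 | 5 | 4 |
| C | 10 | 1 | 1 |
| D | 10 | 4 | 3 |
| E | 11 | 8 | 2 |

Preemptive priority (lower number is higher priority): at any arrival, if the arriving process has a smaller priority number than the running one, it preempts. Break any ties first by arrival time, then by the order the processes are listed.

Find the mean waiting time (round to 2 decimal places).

Timeline: | idle 0-3 | A 3-8 | B 8-10 | C 10-11 | E 11-19 | D 19-23 | B 23-26 | A 26-30 |
Completion: A=30  B=26  C=11  D=23  E=19
Turnaround (C−A): A=27  B=18  C=1  D=13  E=8
Waiting times: A=18, B=13, C=0, D=9, E=0
Average waiting = (18+13+0+9+0) / 5 = 40/5 = 8.00

8.00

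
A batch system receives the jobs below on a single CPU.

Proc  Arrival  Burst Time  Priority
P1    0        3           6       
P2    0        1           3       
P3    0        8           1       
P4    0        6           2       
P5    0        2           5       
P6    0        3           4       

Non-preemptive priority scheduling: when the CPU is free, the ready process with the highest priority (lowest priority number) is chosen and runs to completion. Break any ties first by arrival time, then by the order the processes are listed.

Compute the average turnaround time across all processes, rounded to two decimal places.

Schedule: | P3 0-8 | P4 8-14 | P2 14-15 | P6 15-18 | P5 18-20 | P1 20-23 |
Completion: P1=23  P2=15  P3=8  P4=14  P5=20  P6=18
Turnaround times: P1=23, P2=15, P3=8, P4=14, P5=20, P6=18
Average turnaround = (23+15+8+14+20+18) / 6 = 98/6 = 16.33

16.33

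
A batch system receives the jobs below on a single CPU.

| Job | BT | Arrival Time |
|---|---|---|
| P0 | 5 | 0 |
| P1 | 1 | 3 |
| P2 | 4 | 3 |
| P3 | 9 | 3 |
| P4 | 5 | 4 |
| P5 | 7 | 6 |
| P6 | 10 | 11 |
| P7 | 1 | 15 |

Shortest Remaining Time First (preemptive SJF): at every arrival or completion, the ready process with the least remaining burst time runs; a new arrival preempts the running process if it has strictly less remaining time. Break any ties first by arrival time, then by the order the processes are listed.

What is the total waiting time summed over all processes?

61

Schedule: | P0 0-3 | P1 3-4 | P0 4-6 | P2 6-10 | P4 10-15 | P7 15-16 | P5 16-23 | P3 23-32 | P6 32-42 |
Completion: P0=6  P1=4  P2=10  P3=32  P4=15  P5=23  P6=42  P7=16
Turnaround (C−A): P0=6  P1=1  P2=7  P3=29  P4=11  P5=17  P6=31  P7=1
Waiting = turnaround − burst: P0=1, P1=0, P2=3, P3=20, P4=6, P5=10, P6=21, P7=0
Total waiting = 1 + 0 + 3 + 20 + 6 + 10 + 21 + 0 = 61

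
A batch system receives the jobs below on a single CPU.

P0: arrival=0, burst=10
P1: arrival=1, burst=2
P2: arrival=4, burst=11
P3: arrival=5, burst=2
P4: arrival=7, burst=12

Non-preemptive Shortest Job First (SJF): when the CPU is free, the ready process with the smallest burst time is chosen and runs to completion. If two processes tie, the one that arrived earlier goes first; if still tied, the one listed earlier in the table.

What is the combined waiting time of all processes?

44

Schedule: | P0 0-10 | P1 10-12 | P3 12-14 | P2 14-25 | P4 25-37 |
Completion: P0=10  P1=12  P2=25  P3=14  P4=37
Turnaround (C−A): P0=10  P1=11  P2=21  P3=9  P4=30
Waiting = turnaround − burst: P0=0, P1=9, P2=10, P3=7, P4=18
Total waiting = 0 + 9 + 10 + 7 + 18 = 44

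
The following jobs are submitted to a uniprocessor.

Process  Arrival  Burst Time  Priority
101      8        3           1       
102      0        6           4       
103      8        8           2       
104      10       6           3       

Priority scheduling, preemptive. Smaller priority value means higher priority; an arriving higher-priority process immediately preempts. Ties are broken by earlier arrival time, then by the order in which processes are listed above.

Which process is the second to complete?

101

Timeline: | 102 0-6 | idle 6-8 | 101 8-11 | 103 11-19 | 104 19-25 |
Completion: 101=11  102=6  103=19  104=25
Turnaround (C−A): 101=3  102=6  103=11  104=15
Finish order: 102 → 101 → 103 → 104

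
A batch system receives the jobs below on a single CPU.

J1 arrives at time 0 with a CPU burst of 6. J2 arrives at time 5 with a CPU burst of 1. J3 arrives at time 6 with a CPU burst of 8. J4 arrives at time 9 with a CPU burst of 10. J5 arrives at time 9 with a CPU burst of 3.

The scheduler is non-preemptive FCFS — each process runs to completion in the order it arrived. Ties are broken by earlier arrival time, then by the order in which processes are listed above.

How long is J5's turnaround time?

19

Gantt: | J1 0-6 | J2 6-7 | J3 7-15 | J4 15-25 | J5 25-28 |
Completion: J1=6  J2=7  J3=15  J4=25  J5=28
Turnaround (C−A): J1=6  J2=2  J3=9  J4=16  J5=19
Turnaround(J5) = completion − arrival = 28 − 9 = 19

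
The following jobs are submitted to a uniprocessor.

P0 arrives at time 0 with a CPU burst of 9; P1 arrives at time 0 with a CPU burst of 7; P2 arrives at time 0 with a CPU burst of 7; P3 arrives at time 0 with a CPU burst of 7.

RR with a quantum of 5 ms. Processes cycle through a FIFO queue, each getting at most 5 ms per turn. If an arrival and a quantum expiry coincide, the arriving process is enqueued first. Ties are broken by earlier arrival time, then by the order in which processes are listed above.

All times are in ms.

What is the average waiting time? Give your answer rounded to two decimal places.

Gantt: | P0 0-5 | P1 5-10 | P2 10-15 | P3 15-20 | P0 20-24 | P1 24-26 | P2 26-28 | P3 28-30 |
Completion: P0=24  P1=26  P2=28  P3=30
Waiting times: P0=15, P1=19, P2=21, P3=23
Average waiting = (15+19+21+23) / 4 = 78/4 = 19.50

19.50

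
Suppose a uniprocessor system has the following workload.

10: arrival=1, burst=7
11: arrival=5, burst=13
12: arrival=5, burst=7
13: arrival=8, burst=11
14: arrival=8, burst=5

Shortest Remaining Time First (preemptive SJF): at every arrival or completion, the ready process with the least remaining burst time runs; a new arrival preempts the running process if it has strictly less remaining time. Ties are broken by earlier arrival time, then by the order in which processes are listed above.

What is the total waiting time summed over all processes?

46

Schedule: | idle 0-1 | 10 1-8 | 14 8-13 | 12 13-20 | 13 20-31 | 11 31-44 |
Completion: 10=8  11=44  12=20  13=31  14=13
Turnaround (C−A): 10=7  11=39  12=15  13=23  14=5
Waiting = turnaround − burst: 10=0, 11=26, 12=8, 13=12, 14=0
Total waiting = 0 + 26 + 8 + 12 + 0 = 46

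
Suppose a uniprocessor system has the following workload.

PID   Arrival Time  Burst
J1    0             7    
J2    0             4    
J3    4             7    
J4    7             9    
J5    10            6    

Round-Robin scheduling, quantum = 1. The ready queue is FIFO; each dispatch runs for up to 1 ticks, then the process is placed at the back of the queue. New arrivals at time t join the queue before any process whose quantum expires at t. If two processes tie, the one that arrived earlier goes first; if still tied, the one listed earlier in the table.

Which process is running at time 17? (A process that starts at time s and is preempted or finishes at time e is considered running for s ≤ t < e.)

Schedule: | J1 0-1 | J2 1-2 | J1 2-3 | J2 3-4 | J1 4-5 | J3 5-6 | J2 6-7 | J1 7-8 | J3 8-9 | J4 9-10 | J2 10-11 | J1 11-12 | J3 12-13 | J5 13-14 | J4 14-15 | J1 15-16 | J3 16-17 | J5 17-18 | J4 18-19 | J1 19-20 | J3 20-21 | J5 21-22 | J4 22-23 | J3 23-24 | J5 24-25 | J4 25-26 | J3 26-27 | J5 27-28 | J4 28-29 | J5 29-30 | J4 30-33 |
Completion: J1=20  J2=11  J3=27  J4=33  J5=30
Turnaround (C−A): J1=20  J2=11  J3=23  J4=26  J5=20

J5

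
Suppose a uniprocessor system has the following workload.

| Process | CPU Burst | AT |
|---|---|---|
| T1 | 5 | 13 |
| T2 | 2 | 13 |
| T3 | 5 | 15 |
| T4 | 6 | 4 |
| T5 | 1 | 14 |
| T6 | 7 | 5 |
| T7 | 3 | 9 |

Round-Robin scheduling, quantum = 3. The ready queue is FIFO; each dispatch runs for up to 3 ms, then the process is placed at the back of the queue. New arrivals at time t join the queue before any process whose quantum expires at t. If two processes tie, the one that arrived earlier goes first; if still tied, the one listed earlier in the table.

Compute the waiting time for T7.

4

Timeline: | idle 0-4 | T4 4-7 | T6 7-10 | T4 10-13 | T7 13-16 | T6 16-19 | T1 19-22 | T2 22-24 | T5 24-25 | T3 25-28 | T6 28-29 | T1 29-31 | T3 31-33 |
Completion: T1=31  T2=24  T3=33  T4=13  T5=25  T6=29  T7=16
Waiting(T7) = turnaround − burst = 7 − 3 = 4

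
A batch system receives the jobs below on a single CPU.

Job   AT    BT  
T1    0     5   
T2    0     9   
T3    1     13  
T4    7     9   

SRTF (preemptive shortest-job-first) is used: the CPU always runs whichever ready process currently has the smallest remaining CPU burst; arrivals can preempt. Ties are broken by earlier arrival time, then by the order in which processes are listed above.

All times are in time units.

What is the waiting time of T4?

Timeline: | T1 0-5 | T2 5-14 | T4 14-23 | T3 23-36 |
Completion: T1=5  T2=14  T3=36  T4=23
Waiting(T4) = turnaround − burst = 16 − 9 = 7

7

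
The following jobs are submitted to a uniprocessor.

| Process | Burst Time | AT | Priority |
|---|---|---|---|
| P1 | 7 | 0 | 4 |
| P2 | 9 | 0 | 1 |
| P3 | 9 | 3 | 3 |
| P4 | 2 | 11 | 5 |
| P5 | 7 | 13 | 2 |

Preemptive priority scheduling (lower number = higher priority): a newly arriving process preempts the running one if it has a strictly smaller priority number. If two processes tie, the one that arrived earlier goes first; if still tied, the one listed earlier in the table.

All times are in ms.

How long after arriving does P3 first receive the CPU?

6

Timeline: | P2 0-9 | P3 9-13 | P5 13-20 | P3 20-25 | P1 25-32 | P4 32-34 |
Completion: P1=32  P2=9  P3=25  P4=34  P5=20
Turnaround (C−A): P1=32  P2=9  P3=22  P4=23  P5=7
Response(P3) = first start − arrival = 9 − 3 = 6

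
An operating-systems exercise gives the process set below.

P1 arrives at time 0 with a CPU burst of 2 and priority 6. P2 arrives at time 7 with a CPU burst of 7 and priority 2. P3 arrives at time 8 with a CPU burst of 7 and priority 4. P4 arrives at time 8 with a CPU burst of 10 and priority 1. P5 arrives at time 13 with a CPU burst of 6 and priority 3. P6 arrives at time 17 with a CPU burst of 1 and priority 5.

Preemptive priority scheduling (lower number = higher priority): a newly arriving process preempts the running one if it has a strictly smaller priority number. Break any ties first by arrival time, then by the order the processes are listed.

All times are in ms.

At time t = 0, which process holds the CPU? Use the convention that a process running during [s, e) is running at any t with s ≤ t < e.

P1

Schedule: | P1 0-2 | idle 2-7 | P2 7-8 | P4 8-18 | P2 18-24 | P5 24-30 | P3 30-37 | P6 37-38 |
Completion: P1=2  P2=24  P3=37  P4=18  P5=30  P6=38
Turnaround (C−A): P1=2  P2=17  P3=29  P4=10  P5=17  P6=21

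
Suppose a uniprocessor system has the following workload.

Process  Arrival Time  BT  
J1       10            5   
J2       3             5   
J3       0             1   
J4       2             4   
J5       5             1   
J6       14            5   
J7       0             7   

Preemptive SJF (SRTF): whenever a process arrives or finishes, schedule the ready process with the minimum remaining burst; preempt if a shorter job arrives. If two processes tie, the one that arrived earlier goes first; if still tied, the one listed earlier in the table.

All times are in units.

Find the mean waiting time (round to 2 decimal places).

Schedule: | J3 0-1 | J7 1-2 | J4 2-6 | J5 6-7 | J2 7-12 | J1 12-17 | J6 17-22 | J7 22-28 |
Completion: J1=17  J2=12  J3=1  J4=6  J5=7  J6=22  J7=28
Waiting times: J1=2, J2=4, J3=0, J4=0, J5=1, J6=3, J7=21
Average waiting = (2+4+0+0+1+3+21) / 7 = 31/7 = 4.43

4.43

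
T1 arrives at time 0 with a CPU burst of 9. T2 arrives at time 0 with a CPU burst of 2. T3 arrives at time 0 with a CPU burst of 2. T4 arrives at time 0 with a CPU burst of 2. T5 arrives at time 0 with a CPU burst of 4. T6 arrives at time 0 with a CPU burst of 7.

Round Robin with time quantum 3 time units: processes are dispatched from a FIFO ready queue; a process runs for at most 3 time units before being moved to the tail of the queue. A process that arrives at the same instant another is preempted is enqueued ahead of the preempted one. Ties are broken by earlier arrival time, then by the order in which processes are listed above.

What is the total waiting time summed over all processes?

Timeline: | T1 0-3 | T2 3-5 | T3 5-7 | T4 7-9 | T5 9-12 | T6 12-15 | T1 15-18 | T5 18-19 | T6 19-22 | T1 22-25 | T6 25-26 |
Completion: T1=25  T2=5  T3=7  T4=9  T5=19  T6=26
Turnaround (C−A): T1=25  T2=5  T3=7  T4=9  T5=19  T6=26
Waiting = turnaround − burst: T1=16, T2=3, T3=5, T4=7, T5=15, T6=19
Total waiting = 16 + 3 + 5 + 7 + 15 + 19 = 65

65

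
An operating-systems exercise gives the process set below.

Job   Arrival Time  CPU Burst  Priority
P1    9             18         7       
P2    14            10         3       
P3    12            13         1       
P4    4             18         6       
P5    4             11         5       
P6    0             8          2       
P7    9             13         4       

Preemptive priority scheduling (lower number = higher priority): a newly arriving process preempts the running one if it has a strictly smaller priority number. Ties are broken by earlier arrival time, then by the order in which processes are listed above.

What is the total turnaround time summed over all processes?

Gantt: | P6 0-8 | P5 8-9 | P7 9-12 | P3 12-25 | P2 25-35 | P7 35-45 | P5 45-55 | P4 55-73 | P1 73-91 |
Completion: P1=91  P2=35  P3=25  P4=73  P5=55  P6=8  P7=45
Turnaround = completion − arrival: P1=82, P2=21, P3=13, P4=69, P5=51, P6=8, P7=36
Total turnaround = 82 + 21 + 13 + 69 + 51 + 8 + 36 = 280

280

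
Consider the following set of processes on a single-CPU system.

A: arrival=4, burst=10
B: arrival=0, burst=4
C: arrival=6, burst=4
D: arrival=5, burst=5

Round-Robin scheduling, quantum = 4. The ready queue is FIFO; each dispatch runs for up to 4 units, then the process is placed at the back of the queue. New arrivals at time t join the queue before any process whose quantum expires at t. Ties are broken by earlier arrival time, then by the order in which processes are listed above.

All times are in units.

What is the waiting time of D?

11

Timeline: | B 0-4 | A 4-8 | D 8-12 | C 12-16 | A 16-20 | D 20-21 | A 21-23 |
Completion: A=23  B=4  C=16  D=21
Turnaround (C−A): A=19  B=4  C=10  D=16
Waiting(D) = turnaround − burst = 16 − 5 = 11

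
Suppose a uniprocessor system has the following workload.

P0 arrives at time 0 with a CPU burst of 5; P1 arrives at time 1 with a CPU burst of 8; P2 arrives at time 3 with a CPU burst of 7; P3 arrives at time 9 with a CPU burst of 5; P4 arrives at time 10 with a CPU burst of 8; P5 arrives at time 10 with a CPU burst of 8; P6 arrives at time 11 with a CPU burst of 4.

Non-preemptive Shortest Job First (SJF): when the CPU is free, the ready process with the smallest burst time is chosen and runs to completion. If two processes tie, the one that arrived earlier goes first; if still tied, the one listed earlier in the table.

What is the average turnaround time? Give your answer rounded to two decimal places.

Gantt: | P0 0-5 | P2 5-12 | P6 12-16 | P3 16-21 | P1 21-29 | P4 29-37 | P5 37-45 |
Completion: P0=5  P1=29  P2=12  P3=21  P4=37  P5=45  P6=16
Turnaround times: P0=5, P1=28, P2=9, P3=12, P4=27, P5=35, P6=5
Average turnaround = (5+28+9+12+27+35+5) / 7 = 121/7 = 17.29

17.29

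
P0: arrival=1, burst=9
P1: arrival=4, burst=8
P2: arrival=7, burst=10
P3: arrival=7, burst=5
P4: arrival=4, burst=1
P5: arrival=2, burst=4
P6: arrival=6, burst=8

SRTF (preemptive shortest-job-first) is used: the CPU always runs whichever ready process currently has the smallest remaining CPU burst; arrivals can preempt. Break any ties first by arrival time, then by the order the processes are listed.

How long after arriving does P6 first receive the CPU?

Timeline: | idle 0-1 | P0 1-2 | P5 2-4 | P4 4-5 | P5 5-7 | P3 7-12 | P0 12-20 | P1 20-28 | P6 28-36 | P2 36-46 |
Completion: P0=20  P1=28  P2=46  P3=12  P4=5  P5=7  P6=36
Turnaround (C−A): P0=19  P1=24  P2=39  P3=5  P4=1  P5=5  P6=30
Response(P6) = first start − arrival = 28 − 6 = 22

22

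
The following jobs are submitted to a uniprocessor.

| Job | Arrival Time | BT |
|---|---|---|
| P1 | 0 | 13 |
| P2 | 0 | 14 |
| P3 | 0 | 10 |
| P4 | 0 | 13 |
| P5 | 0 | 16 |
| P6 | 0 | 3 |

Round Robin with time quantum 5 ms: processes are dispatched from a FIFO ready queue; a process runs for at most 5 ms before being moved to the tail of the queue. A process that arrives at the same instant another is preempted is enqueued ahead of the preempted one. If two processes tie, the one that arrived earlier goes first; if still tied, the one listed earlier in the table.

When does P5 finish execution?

Schedule: | P1 0-5 | P2 5-10 | P3 10-15 | P4 15-20 | P5 20-25 | P6 25-28 | P1 28-33 | P2 33-38 | P3 38-43 | P4 43-48 | P5 48-53 | P1 53-56 | P2 56-60 | P4 60-63 | P5 63-69 |
Completion: P1=56  P2=60  P3=43  P4=63  P5=69  P6=28

69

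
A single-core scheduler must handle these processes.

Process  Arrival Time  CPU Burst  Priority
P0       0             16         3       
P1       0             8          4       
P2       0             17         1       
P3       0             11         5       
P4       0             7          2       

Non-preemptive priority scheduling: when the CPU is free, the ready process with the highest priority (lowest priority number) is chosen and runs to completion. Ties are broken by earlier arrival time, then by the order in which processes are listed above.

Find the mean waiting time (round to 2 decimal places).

Schedule: | P2 0-17 | P4 17-24 | P0 24-40 | P1 40-48 | P3 48-59 |
Completion: P0=40  P1=48  P2=17  P3=59  P4=24
Waiting times: P0=24, P1=40, P2=0, P3=48, P4=17
Average waiting = (24+40+0+48+17) / 5 = 129/5 = 25.80

25.80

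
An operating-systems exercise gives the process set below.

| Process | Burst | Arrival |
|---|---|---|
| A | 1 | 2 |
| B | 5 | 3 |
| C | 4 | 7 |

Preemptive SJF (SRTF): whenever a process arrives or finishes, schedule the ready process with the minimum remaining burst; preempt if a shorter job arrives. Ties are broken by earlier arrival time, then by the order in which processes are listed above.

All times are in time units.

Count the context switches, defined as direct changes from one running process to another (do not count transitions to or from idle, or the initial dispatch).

2

Gantt: | idle 0-2 | A 2-3 | B 3-8 | C 8-12 |
Completion: A=3  B=8  C=12
Turnaround (C−A): A=1  B=5  C=5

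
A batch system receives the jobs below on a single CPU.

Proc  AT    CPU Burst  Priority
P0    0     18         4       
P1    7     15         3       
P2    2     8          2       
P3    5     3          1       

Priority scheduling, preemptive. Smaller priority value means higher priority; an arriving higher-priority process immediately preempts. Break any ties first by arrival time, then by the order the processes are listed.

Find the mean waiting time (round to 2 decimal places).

Timeline: | P0 0-2 | P2 2-5 | P3 5-8 | P2 8-13 | P1 13-28 | P0 28-44 |
Completion: P0=44  P1=28  P2=13  P3=8
Turnaround (C−A): P0=44  P1=21  P2=11  P3=3
Waiting times: P0=26, P1=6, P2=3, P3=0
Average waiting = (26+6+3+0) / 4 = 35/4 = 8.75

8.75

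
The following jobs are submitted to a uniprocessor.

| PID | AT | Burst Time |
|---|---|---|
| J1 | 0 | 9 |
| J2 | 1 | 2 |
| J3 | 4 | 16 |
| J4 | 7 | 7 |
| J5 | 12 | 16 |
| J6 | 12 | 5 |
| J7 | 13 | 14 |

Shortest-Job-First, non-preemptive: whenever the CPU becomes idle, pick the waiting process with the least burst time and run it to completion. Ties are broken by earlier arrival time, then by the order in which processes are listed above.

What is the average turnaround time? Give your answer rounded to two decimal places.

Gantt: | J1 0-9 | J2 9-11 | J4 11-18 | J6 18-23 | J7 23-37 | J3 37-53 | J5 53-69 |
Completion: J1=9  J2=11  J3=53  J4=18  J5=69  J6=23  J7=37
Turnaround times: J1=9, J2=10, J3=49, J4=11, J5=57, J6=11, J7=24
Average turnaround = (9+10+49+11+57+11+24) / 7 = 171/7 = 24.43

24.43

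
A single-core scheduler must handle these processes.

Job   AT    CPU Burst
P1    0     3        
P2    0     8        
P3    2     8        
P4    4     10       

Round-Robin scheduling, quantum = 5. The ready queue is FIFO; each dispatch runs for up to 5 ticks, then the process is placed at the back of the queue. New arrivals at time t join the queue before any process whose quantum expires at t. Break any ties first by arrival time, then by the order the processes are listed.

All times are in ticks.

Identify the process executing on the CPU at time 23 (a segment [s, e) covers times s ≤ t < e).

Timeline: | P1 0-3 | P2 3-8 | P3 8-13 | P4 13-18 | P2 18-21 | P3 21-24 | P4 24-29 |
Completion: P1=3  P2=21  P3=24  P4=29
Turnaround (C−A): P1=3  P2=21  P3=22  P4=25

P3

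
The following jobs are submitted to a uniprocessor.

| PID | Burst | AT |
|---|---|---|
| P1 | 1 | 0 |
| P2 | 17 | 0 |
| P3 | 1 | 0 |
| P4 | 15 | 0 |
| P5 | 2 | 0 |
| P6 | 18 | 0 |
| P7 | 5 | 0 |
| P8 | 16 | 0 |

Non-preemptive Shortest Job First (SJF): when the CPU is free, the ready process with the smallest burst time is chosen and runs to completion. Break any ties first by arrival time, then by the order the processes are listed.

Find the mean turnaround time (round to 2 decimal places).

26.50

Gantt: | P1 0-1 | P3 1-2 | P5 2-4 | P7 4-9 | P4 9-24 | P8 24-40 | P2 40-57 | P6 57-75 |
Completion: P1=1  P2=57  P3=2  P4=24  P5=4  P6=75  P7=9  P8=40
Turnaround times: P1=1, P2=57, P3=2, P4=24, P5=4, P6=75, P7=9, P8=40
Average turnaround = (1+57+2+24+4+75+9+40) / 8 = 212/8 = 26.50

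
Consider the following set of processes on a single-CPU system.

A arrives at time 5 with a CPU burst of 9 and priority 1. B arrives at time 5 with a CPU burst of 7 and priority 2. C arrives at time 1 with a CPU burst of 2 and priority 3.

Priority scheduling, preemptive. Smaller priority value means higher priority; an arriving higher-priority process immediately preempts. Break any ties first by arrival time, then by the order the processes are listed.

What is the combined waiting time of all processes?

9

Timeline: | idle 0-1 | C 1-3 | idle 3-5 | A 5-14 | B 14-21 |
Completion: A=14  B=21  C=3
Turnaround (C−A): A=9  B=16  C=2
Waiting = turnaround − burst: A=0, B=9, C=0
Total waiting = 0 + 9 + 0 = 9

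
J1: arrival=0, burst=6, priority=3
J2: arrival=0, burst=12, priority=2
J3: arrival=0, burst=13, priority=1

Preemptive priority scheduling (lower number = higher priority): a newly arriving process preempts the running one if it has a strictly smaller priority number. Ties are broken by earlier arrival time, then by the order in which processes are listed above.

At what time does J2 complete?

25

Gantt: | J3 0-13 | J2 13-25 | J1 25-31 |
Completion: J1=31  J2=25  J3=13
Turnaround (C−A): J1=31  J2=25  J3=13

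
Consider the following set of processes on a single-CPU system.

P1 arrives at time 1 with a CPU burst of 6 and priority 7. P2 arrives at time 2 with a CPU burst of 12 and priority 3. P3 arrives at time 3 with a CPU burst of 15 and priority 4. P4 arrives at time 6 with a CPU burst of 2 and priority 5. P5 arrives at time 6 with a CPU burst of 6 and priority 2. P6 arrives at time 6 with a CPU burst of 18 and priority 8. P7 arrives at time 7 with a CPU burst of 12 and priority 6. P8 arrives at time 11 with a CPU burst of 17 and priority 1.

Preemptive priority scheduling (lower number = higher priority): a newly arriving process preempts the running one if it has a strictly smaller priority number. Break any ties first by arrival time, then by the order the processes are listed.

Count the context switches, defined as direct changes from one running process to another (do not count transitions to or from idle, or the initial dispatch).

Schedule: | idle 0-1 | P1 1-2 | P2 2-6 | P5 6-11 | P8 11-28 | P5 28-29 | P2 29-37 | P3 37-52 | P4 52-54 | P7 54-66 | P1 66-71 | P6 71-89 |
Completion: P1=71  P2=37  P3=52  P4=54  P5=29  P6=89  P7=66  P8=28
Turnaround (C−A): P1=70  P2=35  P3=49  P4=48  P5=23  P6=83  P7=59  P8=17

10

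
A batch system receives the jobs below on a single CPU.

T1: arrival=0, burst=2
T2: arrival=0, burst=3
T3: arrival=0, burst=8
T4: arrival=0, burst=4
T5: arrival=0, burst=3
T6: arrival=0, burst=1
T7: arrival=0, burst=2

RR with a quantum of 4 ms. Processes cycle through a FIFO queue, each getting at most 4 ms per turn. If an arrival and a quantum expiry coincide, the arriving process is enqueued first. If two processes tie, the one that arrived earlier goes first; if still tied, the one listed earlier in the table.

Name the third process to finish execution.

Timeline: | T1 0-2 | T2 2-5 | T3 5-9 | T4 9-13 | T5 13-16 | T6 16-17 | T7 17-19 | T3 19-23 |
Completion: T1=2  T2=5  T3=23  T4=13  T5=16  T6=17  T7=19
Turnaround (C−A): T1=2  T2=5  T3=23  T4=13  T5=16  T6=17  T7=19
Finish order: T1 → T2 → T4 → T5 → T6 → T7 → T3

T4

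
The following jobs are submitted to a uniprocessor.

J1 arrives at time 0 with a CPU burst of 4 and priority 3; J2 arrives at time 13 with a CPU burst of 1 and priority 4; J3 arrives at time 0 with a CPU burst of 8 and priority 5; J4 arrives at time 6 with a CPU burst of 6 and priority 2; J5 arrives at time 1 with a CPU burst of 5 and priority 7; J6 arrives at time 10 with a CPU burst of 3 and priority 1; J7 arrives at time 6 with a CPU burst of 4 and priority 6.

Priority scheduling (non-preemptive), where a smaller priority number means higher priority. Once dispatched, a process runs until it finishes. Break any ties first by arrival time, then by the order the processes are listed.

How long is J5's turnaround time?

30

Gantt: | J1 0-4 | J3 4-12 | J6 12-15 | J4 15-21 | J2 21-22 | J7 22-26 | J5 26-31 |
Completion: J1=4  J2=22  J3=12  J4=21  J5=31  J6=15  J7=26
Turnaround(J5) = completion − arrival = 31 − 1 = 30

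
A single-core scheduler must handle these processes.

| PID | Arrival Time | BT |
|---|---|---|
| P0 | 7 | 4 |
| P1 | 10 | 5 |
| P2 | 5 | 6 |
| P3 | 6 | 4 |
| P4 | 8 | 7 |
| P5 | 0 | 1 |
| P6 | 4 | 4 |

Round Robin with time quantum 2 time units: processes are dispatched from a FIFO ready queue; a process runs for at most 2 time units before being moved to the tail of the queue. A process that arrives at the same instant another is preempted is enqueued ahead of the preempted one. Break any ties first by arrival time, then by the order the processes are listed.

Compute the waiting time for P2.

Schedule: | P5 0-1 | idle 1-4 | P6 4-6 | P2 6-8 | P3 8-10 | P6 10-12 | P0 12-14 | P4 14-16 | P2 16-18 | P1 18-20 | P3 20-22 | P0 22-24 | P4 24-26 | P2 26-28 | P1 28-30 | P4 30-32 | P1 32-33 | P4 33-34 |
Completion: P0=24  P1=33  P2=28  P3=22  P4=34  P5=1  P6=12
Turnaround (C−A): P0=17  P1=23  P2=23  P3=16  P4=26  P5=1  P6=8
Waiting(P2) = turnaround − burst = 23 − 6 = 17

17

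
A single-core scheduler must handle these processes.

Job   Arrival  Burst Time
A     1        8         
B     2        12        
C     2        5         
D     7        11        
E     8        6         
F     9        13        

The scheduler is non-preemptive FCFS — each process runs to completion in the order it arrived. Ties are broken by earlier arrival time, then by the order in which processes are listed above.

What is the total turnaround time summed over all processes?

163

Schedule: | idle 0-1 | A 1-9 | B 9-21 | C 21-26 | D 26-37 | E 37-43 | F 43-56 |
Completion: A=9  B=21  C=26  D=37  E=43  F=56
Turnaround (C−A): A=8  B=19  C=24  D=30  E=35  F=47
Turnaround = completion − arrival: A=8, B=19, C=24, D=30, E=35, F=47
Total turnaround = 8 + 19 + 24 + 30 + 35 + 47 = 163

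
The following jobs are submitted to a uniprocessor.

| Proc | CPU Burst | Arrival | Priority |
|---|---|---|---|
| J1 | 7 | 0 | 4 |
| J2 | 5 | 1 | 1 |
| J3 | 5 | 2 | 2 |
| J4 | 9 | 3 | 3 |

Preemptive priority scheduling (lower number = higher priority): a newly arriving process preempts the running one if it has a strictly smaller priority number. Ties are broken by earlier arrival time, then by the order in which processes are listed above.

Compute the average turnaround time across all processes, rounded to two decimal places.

14.25

Timeline: | J1 0-1 | J2 1-6 | J3 6-11 | J4 11-20 | J1 20-26 |
Completion: J1=26  J2=6  J3=11  J4=20
Turnaround times: J1=26, J2=5, J3=9, J4=17
Average turnaround = (26+5+9+17) / 4 = 57/4 = 14.25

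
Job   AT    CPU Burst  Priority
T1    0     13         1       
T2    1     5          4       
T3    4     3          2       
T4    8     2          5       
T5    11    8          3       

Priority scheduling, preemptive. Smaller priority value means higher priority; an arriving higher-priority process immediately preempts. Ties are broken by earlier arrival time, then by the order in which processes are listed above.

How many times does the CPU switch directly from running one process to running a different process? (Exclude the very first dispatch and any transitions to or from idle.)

4

Gantt: | T1 0-13 | T3 13-16 | T5 16-24 | T2 24-29 | T4 29-31 |
Completion: T1=13  T2=29  T3=16  T4=31  T5=24
Turnaround (C−A): T1=13  T2=28  T3=12  T4=23  T5=13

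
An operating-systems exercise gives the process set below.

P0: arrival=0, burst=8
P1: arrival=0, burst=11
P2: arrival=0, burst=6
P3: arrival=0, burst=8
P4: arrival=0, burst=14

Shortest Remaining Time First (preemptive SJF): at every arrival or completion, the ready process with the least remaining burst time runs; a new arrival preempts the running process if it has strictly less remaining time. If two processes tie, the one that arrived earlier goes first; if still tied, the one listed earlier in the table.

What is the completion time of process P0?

14

Gantt: | P2 0-6 | P0 6-14 | P3 14-22 | P1 22-33 | P4 33-47 |
Completion: P0=14  P1=33  P2=6  P3=22  P4=47
Turnaround (C−A): P0=14  P1=33  P2=6  P3=22  P4=47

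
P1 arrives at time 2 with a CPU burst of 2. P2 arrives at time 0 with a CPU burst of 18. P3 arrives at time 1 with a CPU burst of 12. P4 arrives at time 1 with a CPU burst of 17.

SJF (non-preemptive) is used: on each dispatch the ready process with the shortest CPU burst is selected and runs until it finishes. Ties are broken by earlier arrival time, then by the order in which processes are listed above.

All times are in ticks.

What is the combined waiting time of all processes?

66

Gantt: | P2 0-18 | P1 18-20 | P3 20-32 | P4 32-49 |
Completion: P1=20  P2=18  P3=32  P4=49
Turnaround (C−A): P1=18  P2=18  P3=31  P4=48
Waiting = turnaround − burst: P1=16, P2=0, P3=19, P4=31
Total waiting = 16 + 0 + 19 + 31 = 66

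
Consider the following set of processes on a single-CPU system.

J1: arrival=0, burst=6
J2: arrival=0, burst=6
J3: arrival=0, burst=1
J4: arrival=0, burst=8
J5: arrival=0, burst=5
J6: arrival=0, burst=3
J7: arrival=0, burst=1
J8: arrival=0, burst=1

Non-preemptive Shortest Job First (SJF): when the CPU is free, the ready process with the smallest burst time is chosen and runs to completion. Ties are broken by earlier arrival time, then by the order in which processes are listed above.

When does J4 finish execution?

Gantt: | J3 0-1 | J7 1-2 | J8 2-3 | J6 3-6 | J5 6-11 | J1 11-17 | J2 17-23 | J4 23-31 |
Completion: J1=17  J2=23  J3=1  J4=31  J5=11  J6=6  J7=2  J8=3
Turnaround (C−A): J1=17  J2=23  J3=1  J4=31  J5=11  J6=6  J7=2  J8=3

31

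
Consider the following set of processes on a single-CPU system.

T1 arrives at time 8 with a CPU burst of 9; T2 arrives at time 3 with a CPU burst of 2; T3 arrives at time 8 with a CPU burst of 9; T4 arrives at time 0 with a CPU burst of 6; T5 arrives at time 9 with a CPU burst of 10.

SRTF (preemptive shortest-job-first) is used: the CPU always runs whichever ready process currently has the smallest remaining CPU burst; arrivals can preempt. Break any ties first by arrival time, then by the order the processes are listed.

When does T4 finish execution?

Timeline: | T4 0-3 | T2 3-5 | T4 5-8 | T1 8-17 | T3 17-26 | T5 26-36 |
Completion: T1=17  T2=5  T3=26  T4=8  T5=36

8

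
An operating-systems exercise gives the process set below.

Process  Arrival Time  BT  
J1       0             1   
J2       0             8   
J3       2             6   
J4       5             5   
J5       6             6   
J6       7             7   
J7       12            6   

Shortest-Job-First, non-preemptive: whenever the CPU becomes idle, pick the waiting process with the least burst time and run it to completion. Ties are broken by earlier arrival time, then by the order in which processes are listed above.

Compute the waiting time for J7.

Schedule: | J1 0-1 | J2 1-9 | J4 9-14 | J3 14-20 | J5 20-26 | J7 26-32 | J6 32-39 |
Completion: J1=1  J2=9  J3=20  J4=14  J5=26  J6=39  J7=32
Waiting(J7) = turnaround − burst = 20 − 6 = 14

14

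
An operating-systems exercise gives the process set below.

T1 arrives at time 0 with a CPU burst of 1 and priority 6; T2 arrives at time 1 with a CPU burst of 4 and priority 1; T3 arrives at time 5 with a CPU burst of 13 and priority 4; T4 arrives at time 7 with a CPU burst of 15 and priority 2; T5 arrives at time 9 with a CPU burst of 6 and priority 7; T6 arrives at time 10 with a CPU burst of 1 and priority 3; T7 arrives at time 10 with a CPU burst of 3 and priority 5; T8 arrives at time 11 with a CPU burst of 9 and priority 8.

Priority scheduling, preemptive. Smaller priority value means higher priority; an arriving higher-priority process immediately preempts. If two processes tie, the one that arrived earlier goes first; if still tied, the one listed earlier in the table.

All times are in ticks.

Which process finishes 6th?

T7

Schedule: | T1 0-1 | T2 1-5 | T3 5-7 | T4 7-22 | T6 22-23 | T3 23-34 | T7 34-37 | T5 37-43 | T8 43-52 |
Completion: T1=1  T2=5  T3=34  T4=22  T5=43  T6=23  T7=37  T8=52
Finish order: T1 → T2 → T4 → T6 → T3 → T7 → T5 → T8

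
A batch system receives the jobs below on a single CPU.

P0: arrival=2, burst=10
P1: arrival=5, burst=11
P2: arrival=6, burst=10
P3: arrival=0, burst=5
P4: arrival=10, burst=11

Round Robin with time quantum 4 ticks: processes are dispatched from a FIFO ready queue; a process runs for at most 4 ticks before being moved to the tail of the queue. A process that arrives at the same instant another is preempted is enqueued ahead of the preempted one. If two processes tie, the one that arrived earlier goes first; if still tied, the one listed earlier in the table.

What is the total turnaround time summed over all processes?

Schedule: | P3 0-4 | P0 4-8 | P3 8-9 | P1 9-13 | P2 13-17 | P0 17-21 | P4 21-25 | P1 25-29 | P2 29-33 | P0 33-35 | P4 35-39 | P1 39-42 | P2 42-44 | P4 44-47 |
Completion: P0=35  P1=42  P2=44  P3=9  P4=47
Turnaround (C−A): P0=33  P1=37  P2=38  P3=9  P4=37
Turnaround = completion − arrival: P0=33, P1=37, P2=38, P3=9, P4=37
Total turnaround = 33 + 37 + 38 + 9 + 37 = 154

154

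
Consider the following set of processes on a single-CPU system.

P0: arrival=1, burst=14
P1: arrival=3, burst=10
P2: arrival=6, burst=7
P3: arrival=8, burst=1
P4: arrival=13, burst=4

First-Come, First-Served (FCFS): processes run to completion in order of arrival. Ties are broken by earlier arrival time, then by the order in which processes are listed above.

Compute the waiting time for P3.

Schedule: | idle 0-1 | P0 1-15 | P1 15-25 | P2 25-32 | P3 32-33 | P4 33-37 |
Completion: P0=15  P1=25  P2=32  P3=33  P4=37
Waiting(P3) = turnaround − burst = 25 − 1 = 24

24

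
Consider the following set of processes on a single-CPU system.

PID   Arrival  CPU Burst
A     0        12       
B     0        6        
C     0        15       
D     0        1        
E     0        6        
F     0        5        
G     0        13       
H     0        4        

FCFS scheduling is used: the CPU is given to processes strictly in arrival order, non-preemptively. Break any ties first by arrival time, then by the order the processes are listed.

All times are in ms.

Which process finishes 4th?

D

Schedule: | A 0-12 | B 12-18 | C 18-33 | D 33-34 | E 34-40 | F 40-45 | G 45-58 | H 58-62 |
Completion: A=12  B=18  C=33  D=34  E=40  F=45  G=58  H=62
Turnaround (C−A): A=12  B=18  C=33  D=34  E=40  F=45  G=58  H=62
Finish order: A → B → C → D → E → F → G → H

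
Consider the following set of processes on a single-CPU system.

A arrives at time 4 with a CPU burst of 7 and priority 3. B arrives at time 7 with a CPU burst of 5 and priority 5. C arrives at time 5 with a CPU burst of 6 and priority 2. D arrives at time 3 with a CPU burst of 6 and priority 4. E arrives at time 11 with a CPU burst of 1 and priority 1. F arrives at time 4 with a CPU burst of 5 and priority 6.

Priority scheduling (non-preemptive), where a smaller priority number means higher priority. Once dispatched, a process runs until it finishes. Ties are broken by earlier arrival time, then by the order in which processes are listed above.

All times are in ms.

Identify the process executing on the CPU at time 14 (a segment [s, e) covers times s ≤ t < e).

Schedule: | idle 0-3 | D 3-9 | C 9-15 | E 15-16 | A 16-23 | B 23-28 | F 28-33 |
Completion: A=23  B=28  C=15  D=9  E=16  F=33

C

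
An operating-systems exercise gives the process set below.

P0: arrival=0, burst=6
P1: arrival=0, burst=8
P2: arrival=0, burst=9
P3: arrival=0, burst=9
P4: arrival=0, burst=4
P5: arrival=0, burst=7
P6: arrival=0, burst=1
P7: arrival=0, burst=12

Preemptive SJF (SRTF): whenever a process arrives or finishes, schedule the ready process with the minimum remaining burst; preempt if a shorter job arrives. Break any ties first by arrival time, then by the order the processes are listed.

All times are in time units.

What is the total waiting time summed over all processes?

Schedule: | P6 0-1 | P4 1-5 | P0 5-11 | P5 11-18 | P1 18-26 | P2 26-35 | P3 35-44 | P7 44-56 |
Completion: P0=11  P1=26  P2=35  P3=44  P4=5  P5=18  P6=1  P7=56
Turnaround (C−A): P0=11  P1=26  P2=35  P3=44  P4=5  P5=18  P6=1  P7=56
Waiting = turnaround − burst: P0=5, P1=18, P2=26, P3=35, P4=1, P5=11, P6=0, P7=44
Total waiting = 5 + 18 + 26 + 35 + 1 + 11 + 0 + 44 = 140

140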